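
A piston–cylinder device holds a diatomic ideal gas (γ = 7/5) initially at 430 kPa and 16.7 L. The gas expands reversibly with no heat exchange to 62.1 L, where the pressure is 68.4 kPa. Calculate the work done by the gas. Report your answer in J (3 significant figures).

W ≈ 7330 J

Adiabatic: W = (P₁V₁ − P₂V₂)/(γ − 1) with γ = 7/5.
P₁V₁ = 7181 J, P₂V₂ = 4248 J.
W = (7181 − 4248) / 0.4 = 7333 J.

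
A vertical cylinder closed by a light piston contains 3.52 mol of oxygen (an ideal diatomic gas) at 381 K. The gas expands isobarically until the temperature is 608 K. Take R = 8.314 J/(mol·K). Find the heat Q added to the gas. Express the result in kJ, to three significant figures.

Q ≈ 23.3 kJ

Isobaric: W = nRΔT = (3.52)(8.314)(227) = 6643 J.
ΔU = nCᵥΔT with Cᵥ = 5R/2: ΔU = (3.52)(20.79)(227) = 16608 J.
Q = ΔU + W = 16608 + 6643 = 23251 J.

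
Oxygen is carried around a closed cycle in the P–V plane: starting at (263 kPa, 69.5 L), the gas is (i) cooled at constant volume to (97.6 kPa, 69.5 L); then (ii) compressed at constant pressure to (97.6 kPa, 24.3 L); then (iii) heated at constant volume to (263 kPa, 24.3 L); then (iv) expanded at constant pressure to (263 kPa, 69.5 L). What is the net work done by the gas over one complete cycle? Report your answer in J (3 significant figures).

W_net ≈ 7480 J

Constant-volume legs do no work.
W(ii) = (97.6)(24.3 − 69.5) = -4412 J; W(iv) = (263)(69.5 − 24.3) = 11888 J.
W_net = -4412 + 11888 = 7476 J (the clockwise enclosed area).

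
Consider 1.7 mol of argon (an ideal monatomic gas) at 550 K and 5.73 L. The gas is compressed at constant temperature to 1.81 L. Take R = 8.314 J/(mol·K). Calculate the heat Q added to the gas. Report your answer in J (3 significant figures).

Q ≈ -8960 J

Isothermal ⇒ ΔU = 0, so Q = W = nRT ln(V₂/V₁).
Q = (1.7)(8.314)(550) ln(1.81/5.73) = 7774 × -1.152 = -8958 J.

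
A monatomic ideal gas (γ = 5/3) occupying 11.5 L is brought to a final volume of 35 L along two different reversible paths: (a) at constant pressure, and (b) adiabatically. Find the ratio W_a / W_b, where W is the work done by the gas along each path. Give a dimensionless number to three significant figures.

W_a / W_b ≈ 2.60

Path (a) isobaric: W = P₁(V₂ − V₁) → W_a/(P₁V₁) = 2.043.
Path (b) adiabatic: W = P₁V₁(1 − (V₁/V₂)^(γ−1))/(γ−1) → W_b/(P₁V₁) = 0.7858.
W_a / W_b = 2.043 / 0.7858 = 2.601.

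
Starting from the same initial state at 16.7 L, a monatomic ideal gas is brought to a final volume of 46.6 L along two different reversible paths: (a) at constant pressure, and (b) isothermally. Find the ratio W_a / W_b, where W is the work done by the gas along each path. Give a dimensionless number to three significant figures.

W_a / W_b ≈ 1.74

Path (a) isobaric: W = P₁(V₂ − V₁) → W_a/(P₁V₁) = 1.79.
Path (b) isothermal: W = P₁V₁ ln(V₂/V₁) → W_b/(P₁V₁) = 1.026.
W_a / W_b = 1.79 / 1.026 = 1.745.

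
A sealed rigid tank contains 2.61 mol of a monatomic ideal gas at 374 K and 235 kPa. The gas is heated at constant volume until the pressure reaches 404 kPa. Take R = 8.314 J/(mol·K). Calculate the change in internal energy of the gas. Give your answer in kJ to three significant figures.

Constant volume ⇒ W = 0, so Q = ΔU = nCᵥΔT with Cᵥ = 3R/2 = 12.47 J/(mol·K).
At constant V, T₂/T₁ = P₂/P₁ ⇒ ΔT = T₁(P₂/P₁ − 1) = 374·(404/235 − 1) = 269 K.
ΔU = (2.61)(12.47)(269) = 8755 J.

ΔU ≈ 8.75 kJ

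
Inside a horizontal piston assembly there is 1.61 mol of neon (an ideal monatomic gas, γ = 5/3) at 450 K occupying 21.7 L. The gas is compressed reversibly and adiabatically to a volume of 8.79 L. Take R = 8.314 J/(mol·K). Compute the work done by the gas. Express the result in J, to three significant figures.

Adiabatic: TV^(γ−1) = const with γ = 5/3.
T₂ = T₁ (V₁/V₂)^(γ−1) = 450 × (21.7/8.79)^0.667 = 450 × 1.827 = 822 K.
W_by = nCᵥ(T₁ − T₂) = (1.61)(12.47)(450 − 822) = -7469 J.

W ≈ -7470 J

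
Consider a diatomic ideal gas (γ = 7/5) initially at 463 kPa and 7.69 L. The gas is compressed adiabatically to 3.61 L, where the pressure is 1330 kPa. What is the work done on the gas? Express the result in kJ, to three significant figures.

W ≈ 3.10 kJ

Adiabatic: W = (P₁V₁ − P₂V₂)/(γ − 1) with γ = 7/5.
P₁V₁ = 3560 J, P₂V₂ = 4801 J.
W = (3560 − 4801) / 0.4 = -3102 J.
Work on gas = −W_by = 3102 J.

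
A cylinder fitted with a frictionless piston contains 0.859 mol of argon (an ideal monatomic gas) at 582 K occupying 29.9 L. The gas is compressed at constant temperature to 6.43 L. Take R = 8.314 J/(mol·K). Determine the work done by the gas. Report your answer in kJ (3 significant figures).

Isothermal: W = nRT ln(V₂/V₁).
W = (0.859)(8.314)(582) × ln(6.43/29.9)
  = 4156 × -1.537
W_by_gas = -6388 J.

W ≈ -6.39 kJ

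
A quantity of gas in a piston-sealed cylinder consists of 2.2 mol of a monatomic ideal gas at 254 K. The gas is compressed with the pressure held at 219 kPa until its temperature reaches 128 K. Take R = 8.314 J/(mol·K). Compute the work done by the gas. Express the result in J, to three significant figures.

Isobaric: W = P ΔV = nR ΔT.
W = (2.2)(8.314)(128 − 254) = -2305 J.

W ≈ -2300 J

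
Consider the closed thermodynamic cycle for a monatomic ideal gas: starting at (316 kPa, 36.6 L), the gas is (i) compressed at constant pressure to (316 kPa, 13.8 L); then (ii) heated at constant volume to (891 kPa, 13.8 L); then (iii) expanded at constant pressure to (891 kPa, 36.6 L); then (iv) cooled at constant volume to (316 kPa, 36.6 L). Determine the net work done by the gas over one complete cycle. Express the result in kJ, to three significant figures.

W_net ≈ 13.1 kJ

Constant-volume legs do no work.
W(i) = (316)(13.8 − 36.6) = -7205 J; W(iii) = (891)(36.6 − 13.8) = 20315 J.
W_net = -7205 + 20315 = 13110 J (the clockwise enclosed area).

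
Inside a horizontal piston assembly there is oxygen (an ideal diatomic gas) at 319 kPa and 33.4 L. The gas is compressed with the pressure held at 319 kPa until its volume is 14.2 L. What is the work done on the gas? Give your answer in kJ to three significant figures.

W ≈ 6.12 kJ

Isobaric: W = P ΔV.
W = (319 kPa)(14.2 − 33.4 L) = (319)(-19.2) = -6125 J.
Work on gas = −W_by = 6125 J.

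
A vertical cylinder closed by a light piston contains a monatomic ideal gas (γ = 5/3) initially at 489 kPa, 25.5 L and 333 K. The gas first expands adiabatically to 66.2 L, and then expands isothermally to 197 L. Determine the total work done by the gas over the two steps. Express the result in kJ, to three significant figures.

W_total ≈ 16.0 kJ

Step 1 (adiabatic): W = (P₁V₁ − P₂V₂)/(γ−1) = (12470 − 6601)/0.667 = 8802 J.
After step 1: P = 99.72 kPa, V = 66.2 L, T = 176.3 K.
Step 2 (isothermal): W = P₁V₁ ln(V₂/V₁) = (6601) ln(197/66.2) = 7199 J.
W_total = 8802 + 7199 = 16001 J.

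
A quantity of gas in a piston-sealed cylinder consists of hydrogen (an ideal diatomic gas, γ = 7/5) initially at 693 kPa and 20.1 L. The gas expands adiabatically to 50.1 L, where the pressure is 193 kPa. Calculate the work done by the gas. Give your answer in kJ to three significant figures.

Adiabatic: W = (P₁V₁ − P₂V₂)/(γ − 1) with γ = 7/5.
P₁V₁ = 13929 J, P₂V₂ = 9669 J.
W = (13929 − 9669) / 0.4 = 10650 J.

W ≈ 10.7 kJ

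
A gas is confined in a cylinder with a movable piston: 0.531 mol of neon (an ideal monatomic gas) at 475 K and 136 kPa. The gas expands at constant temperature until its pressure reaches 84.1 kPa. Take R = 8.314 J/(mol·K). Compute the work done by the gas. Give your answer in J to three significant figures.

W ≈ 1010 J

Isothermal process: W = nRT ln(V₂/V₁) = nRT ln(P₁/P₂).
W = (0.531)(8.314)(475) × ln(136/84.1)
  = 2097 × ln(1.617) = 2097 × 0.4806
W_by_gas = 1008 J.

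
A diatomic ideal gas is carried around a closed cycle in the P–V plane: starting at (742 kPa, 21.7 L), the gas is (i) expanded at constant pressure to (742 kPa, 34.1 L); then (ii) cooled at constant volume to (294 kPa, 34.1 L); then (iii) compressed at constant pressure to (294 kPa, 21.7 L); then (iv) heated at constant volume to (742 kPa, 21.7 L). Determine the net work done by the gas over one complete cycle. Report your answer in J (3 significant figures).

Constant-volume legs do no work.
W(i) = (742)(34.1 − 21.7) = 9201 J; W(iii) = (294)(21.7 − 34.1) = -3646 J.
W_net = 9201 − 3646 = 5555 J (the clockwise enclosed area).

W_net ≈ 5560 J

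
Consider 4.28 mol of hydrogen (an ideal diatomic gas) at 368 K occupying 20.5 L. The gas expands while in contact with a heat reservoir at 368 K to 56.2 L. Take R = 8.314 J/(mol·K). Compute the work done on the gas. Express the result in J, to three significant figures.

W ≈ -13200 J

Isothermal: W = nRT ln(V₂/V₁).
W = (4.28)(8.314)(368) × ln(56.2/20.5)
  = 13095 × 1.008
W_by_gas = 13206 J; work on gas = −W_by = -13206 J.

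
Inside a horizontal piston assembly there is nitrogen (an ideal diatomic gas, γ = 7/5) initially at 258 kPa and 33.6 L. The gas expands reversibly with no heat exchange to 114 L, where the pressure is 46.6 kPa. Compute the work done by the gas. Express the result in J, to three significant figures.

Adiabatic: W = (P₁V₁ − P₂V₂)/(γ − 1) with γ = 7/5.
P₁V₁ = 8669 J, P₂V₂ = 5312 J.
W = (8669 − 5312) / 0.4 = 8391 J.

W ≈ 8390 J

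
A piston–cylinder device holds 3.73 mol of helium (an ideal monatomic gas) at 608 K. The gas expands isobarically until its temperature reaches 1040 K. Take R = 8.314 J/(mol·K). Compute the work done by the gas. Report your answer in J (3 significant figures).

W ≈ 13400 J

Isobaric: W = P ΔV = nR ΔT.
W = (3.73)(8.314)(1040 − 608) = 13397 J.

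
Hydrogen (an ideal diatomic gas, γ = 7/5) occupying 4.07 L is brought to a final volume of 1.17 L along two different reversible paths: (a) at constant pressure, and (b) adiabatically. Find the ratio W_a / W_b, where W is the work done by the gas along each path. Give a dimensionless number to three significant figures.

Path (a) isobaric: W = P₁(V₂ − V₁) → W_a/(P₁V₁) = -0.7125.
Path (b) adiabatic: W = P₁V₁(1 − (V₁/V₂)^(γ−1))/(γ−1) → W_b/(P₁V₁) = -1.616.
W_a / W_b = -0.7125 / -1.616 = 0.4408.

W_a / W_b ≈ 0.441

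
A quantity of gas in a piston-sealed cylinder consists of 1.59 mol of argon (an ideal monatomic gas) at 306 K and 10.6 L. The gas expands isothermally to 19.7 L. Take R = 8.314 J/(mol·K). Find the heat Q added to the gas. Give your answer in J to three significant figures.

Q ≈ 2510 J

Isothermal ⇒ ΔU = 0, so Q = W = nRT ln(V₂/V₁).
Q = (1.59)(8.314)(306) ln(19.7/10.6) = 4045 × 0.6198 = 2507 J.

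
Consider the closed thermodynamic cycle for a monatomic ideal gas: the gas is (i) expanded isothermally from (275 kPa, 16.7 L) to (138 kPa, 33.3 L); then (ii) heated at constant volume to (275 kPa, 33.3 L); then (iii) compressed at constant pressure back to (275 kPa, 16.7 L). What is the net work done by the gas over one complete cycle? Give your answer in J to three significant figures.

W_net ≈ -1400 J

Leg (i): W = PᵢVᵢ ln(V_f/Vᵢ) = (4592) ln(33.3/16.7) = 3170 J.
Leg (ii): W = 0.
Leg (iii): W = PΔV = (275)(16.7 − 33.3) = -4565 J.
W_net = 3170 − 4565 = -1395 J.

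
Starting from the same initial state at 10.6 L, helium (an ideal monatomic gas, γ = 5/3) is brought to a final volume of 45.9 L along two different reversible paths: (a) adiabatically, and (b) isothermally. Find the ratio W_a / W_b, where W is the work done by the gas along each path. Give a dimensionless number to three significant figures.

Path (a) adiabatic: W = P₁V₁(1 − (V₁/V₂)^(γ−1))/(γ−1) → W_a/(P₁V₁) = 0.9354.
Path (b) isothermal: W = P₁V₁ ln(V₂/V₁) → W_b/(P₁V₁) = 1.466.
W_a / W_b = 0.9354 / 1.466 = 0.6382.

W_a / W_b ≈ 0.638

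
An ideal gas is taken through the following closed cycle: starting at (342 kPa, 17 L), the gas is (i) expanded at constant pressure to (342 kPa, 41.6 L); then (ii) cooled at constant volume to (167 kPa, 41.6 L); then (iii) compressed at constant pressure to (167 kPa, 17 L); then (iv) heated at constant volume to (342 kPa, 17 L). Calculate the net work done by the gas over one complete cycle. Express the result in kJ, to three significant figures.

Constant-volume legs do no work.
W(i) = (342)(41.6 − 17) = 8413 J; W(iii) = (167)(17 − 41.6) = -4108 J.
W_net = 8413 − 4108 = 4305 J (the clockwise enclosed area).

W_net ≈ 4.31 kJ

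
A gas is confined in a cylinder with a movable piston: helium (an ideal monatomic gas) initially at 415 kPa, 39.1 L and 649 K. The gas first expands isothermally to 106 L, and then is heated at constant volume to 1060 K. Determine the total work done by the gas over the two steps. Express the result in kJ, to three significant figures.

Step 1 (isothermal): W = P₁V₁ ln(V₂/V₁) = (16226) ln(106/39.1) = 16183 J.
Step 2 (isochoric): W = 0 (constant volume).
W_total = 16183 + 0 = 16183 J.

W_total ≈ 16.2 kJ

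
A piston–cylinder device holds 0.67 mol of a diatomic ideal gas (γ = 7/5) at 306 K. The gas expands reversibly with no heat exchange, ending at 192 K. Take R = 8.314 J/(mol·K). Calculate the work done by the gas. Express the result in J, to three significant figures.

Adiabatic ⇒ Q = 0, so W_by = −ΔU = nCᵥ(T₁ − T₂).
Cᵥ = 5R/2 = 20.79 J/(mol·K).
W = (0.67)(20.79)(306 − 192) = 1588 J.

W ≈ 1590 J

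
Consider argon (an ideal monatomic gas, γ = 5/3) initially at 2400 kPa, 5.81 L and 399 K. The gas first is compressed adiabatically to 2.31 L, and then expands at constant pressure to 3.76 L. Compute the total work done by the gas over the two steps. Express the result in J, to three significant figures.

W_total ≈ -1580 J

Step 1 (adiabatic): W = (P₁V₁ − P₂V₂)/(γ−1) = (13944 − 25789)/0.667 = -17767 J.
After step 1: P = 11164 kPa, V = 2.31 L, T = 737.9 K.
Step 2 (isobaric): W = PΔV = (11164 kPa)(3.76 − 2.31 L) = 16188 J.
W_total = -17767 + 16188 = -1579 J.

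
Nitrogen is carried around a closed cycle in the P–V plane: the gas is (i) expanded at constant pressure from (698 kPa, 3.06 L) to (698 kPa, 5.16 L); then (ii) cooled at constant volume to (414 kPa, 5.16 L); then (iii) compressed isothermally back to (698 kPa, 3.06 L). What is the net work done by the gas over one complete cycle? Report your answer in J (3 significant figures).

W_net ≈ 350 J

Leg (i): W = PΔV = (698)(5.16 − 3.06) = 1466 J.
Leg (ii): W = 0.
Leg (iii): W = PᵢVᵢ ln(V_f/Vᵢ) = (2136) ln(3.06/5.16) = -1116 J.
W_net = 1466 − 1116 = 349.6 J.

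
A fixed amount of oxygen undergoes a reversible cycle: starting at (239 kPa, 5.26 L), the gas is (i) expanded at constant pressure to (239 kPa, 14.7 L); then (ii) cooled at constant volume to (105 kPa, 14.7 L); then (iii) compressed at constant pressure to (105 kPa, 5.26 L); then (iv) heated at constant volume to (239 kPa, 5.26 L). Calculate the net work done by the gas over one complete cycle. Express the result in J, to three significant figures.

W_net ≈ 1260 J

Constant-volume legs do no work.
W(i) = (239)(14.7 − 5.26) = 2256 J; W(iii) = (105)(5.26 − 14.7) = -991.2 J.
W_net = 2256 − 991.2 = 1265 J (the clockwise enclosed area).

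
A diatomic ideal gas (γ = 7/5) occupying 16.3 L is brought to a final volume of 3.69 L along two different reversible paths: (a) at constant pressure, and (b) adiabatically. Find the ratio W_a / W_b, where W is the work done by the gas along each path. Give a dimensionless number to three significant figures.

Path (a) isobaric: W = P₁(V₂ − V₁) → W_a/(P₁V₁) = -0.7736.
Path (b) adiabatic: W = P₁V₁(1 − (V₁/V₂)^(γ−1))/(γ−1) → W_b/(P₁V₁) = -2.029.
W_a / W_b = -0.7736 / -2.029 = 0.3813.

W_a / W_b ≈ 0.381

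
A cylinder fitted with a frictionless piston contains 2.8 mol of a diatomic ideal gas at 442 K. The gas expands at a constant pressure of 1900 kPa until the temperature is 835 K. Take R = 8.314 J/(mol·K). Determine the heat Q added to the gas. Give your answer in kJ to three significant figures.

Q ≈ 32.0 kJ

Isobaric: W = nRΔT = (2.8)(8.314)(393) = 9149 J.
ΔU = nCᵥΔT with Cᵥ = 5R/2: ΔU = (2.8)(20.79)(393) = 22872 J.
Q = ΔU + W = 22872 + 9149 = 32021 J.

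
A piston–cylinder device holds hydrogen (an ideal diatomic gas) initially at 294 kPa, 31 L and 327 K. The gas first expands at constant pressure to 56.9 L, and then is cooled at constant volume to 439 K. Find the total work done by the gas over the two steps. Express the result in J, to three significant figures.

W_total ≈ 7610 J

Step 1 (isobaric): W = PΔV = (294 kPa)(56.9 − 31 L) = 7615 J.
Step 2 (isochoric): W = 0 (constant volume).
W_total = 7615 + 0 = 7615 J.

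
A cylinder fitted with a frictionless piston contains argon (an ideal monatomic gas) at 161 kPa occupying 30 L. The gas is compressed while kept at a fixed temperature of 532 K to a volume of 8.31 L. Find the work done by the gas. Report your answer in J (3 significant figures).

Isothermal: W = nRT ln(V₂/V₁) = P₁V₁ ln(V₂/V₁).
P₁V₁ = (161 kPa)(30 L) = 4830 J.
W = 4830 × ln(8.31/30) = 4830 × -1.284
W_by_gas = -6200 J.

W ≈ -6200 J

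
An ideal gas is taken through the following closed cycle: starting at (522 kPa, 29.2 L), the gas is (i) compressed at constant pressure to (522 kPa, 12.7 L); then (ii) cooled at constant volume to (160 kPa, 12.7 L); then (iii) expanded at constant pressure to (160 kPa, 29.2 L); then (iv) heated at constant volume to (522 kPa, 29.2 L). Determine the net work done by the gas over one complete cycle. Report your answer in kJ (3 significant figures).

Constant-volume legs do no work.
W(i) = (522)(12.7 − 29.2) = -8613 J; W(iii) = (160)(29.2 − 12.7) = 2640 J.
W_net = -8613 + 2640 = -5973 J (the counter-clockwise enclosed area).

W_net ≈ -5.97 kJ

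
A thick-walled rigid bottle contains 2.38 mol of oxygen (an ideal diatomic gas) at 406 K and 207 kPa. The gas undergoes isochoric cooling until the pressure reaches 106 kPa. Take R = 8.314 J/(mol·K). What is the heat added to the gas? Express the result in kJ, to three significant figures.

Constant volume ⇒ W = 0, so Q = ΔU = nCᵥΔT with Cᵥ = 5R/2 = 20.79 J/(mol·K).
At constant V, T₂/T₁ = P₂/P₁ ⇒ ΔT = T₁(P₂/P₁ − 1) = 406·(106/207 − 1) = -198.1 K.
ΔU = (2.38)(20.79)(-198.1) = -9800 J.

Q ≈ -9.80 kJ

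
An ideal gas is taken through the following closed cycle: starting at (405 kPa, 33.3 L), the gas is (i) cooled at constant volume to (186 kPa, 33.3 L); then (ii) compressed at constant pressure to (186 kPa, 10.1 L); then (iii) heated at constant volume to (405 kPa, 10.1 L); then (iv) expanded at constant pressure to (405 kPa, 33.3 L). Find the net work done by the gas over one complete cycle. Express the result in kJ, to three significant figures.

W_net ≈ 5.08 kJ

Constant-volume legs do no work.
W(ii) = (186)(10.1 − 33.3) = -4315 J; W(iv) = (405)(33.3 − 10.1) = 9396 J.
W_net = -4315 + 9396 = 5081 J (the clockwise enclosed area).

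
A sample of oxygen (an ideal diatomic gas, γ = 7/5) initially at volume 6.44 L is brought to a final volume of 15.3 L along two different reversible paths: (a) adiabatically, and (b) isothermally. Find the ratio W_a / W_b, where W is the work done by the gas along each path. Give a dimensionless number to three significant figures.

W_a / W_b ≈ 0.845

Path (a) adiabatic: W = P₁V₁(1 − (V₁/V₂)^(γ−1))/(γ−1) → W_a/(P₁V₁) = 0.7314.
Path (b) isothermal: W = P₁V₁ ln(V₂/V₁) → W_b/(P₁V₁) = 0.8653.
W_a / W_b = 0.7314 / 0.8653 = 0.8453.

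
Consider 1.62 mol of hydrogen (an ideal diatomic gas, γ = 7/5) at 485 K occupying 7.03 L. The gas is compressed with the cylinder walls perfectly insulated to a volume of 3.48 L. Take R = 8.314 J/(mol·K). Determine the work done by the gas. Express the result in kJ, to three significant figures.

W ≈ -5.30 kJ

Adiabatic: TV^(γ−1) = const with γ = 7/5.
T₂ = T₁ (V₁/V₂)^(γ−1) = 485 × (7.03/3.48)^0.4 = 485 × 1.325 = 642.5 K.
W_by = nCᵥ(T₁ − T₂) = (1.62)(20.79)(485 − 642.5) = -5304 J.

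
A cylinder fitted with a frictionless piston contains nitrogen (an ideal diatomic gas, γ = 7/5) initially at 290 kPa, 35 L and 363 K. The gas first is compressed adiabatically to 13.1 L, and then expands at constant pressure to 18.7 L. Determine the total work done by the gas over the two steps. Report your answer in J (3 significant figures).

Step 1 (adiabatic): W = (P₁V₁ − P₂V₂)/(γ−1) = (10150 − 15038)/0.4 = -12220 J.
After step 1: P = 1148 kPa, V = 13.1 L, T = 537.8 K.
Step 2 (isobaric): W = PΔV = (1148 kPa)(18.7 − 13.1 L) = 6428 J.
W_total = -12220 + 6428 = -5791 J.

W_total ≈ -5790 J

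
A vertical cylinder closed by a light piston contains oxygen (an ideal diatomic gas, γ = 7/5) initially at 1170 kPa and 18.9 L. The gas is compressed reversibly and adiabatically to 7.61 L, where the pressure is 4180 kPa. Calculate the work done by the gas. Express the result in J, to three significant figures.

W ≈ -24200 J

Adiabatic: W = (P₁V₁ − P₂V₂)/(γ − 1) with γ = 7/5.
P₁V₁ = 22113 J, P₂V₂ = 31810 J.
W = (22113 − 31810) / 0.4 = -24242 J.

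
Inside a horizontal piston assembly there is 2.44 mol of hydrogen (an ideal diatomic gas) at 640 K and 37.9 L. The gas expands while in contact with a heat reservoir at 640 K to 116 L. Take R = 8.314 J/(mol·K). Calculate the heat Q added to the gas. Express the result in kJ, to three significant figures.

Q ≈ 14.5 kJ

Isothermal ⇒ ΔU = 0, so Q = W = nRT ln(V₂/V₁).
Q = (2.44)(8.314)(640) ln(116/37.9) = 12983 × 1.119 = 14523 J.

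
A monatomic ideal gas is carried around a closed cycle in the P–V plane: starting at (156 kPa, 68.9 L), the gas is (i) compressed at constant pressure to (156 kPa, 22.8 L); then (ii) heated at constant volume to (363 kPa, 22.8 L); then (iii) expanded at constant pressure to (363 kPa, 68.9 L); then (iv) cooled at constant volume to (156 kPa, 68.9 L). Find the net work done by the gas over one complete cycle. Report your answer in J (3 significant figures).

W_net ≈ 9540 J

Constant-volume legs do no work.
W(i) = (156)(22.8 − 68.9) = -7192 J; W(iii) = (363)(68.9 − 22.8) = 16734 J.
W_net = -7192 + 16734 = 9543 J (the clockwise enclosed area).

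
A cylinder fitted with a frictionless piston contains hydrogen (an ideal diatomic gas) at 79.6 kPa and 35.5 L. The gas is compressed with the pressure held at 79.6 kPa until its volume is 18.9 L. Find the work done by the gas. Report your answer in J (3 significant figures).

Isobaric: W = P ΔV.
W = (79.6 kPa)(18.9 − 35.5 L) = (79.6)(-16.6) = -1321 J.

W ≈ -1320 J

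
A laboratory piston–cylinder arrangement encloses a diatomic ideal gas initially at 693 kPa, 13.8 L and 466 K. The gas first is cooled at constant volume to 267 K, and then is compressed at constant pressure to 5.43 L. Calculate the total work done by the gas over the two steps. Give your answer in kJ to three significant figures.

Step 1 (isochoric): W = 0 (constant volume).
After step 1: P = 397.1 kPa (V unchanged).
Step 2 (isobaric): W = PΔV = (397.1 kPa)(5.43 − 13.8 L) = -3323 J.
W_total = 0 − 3323 = -3323 J.

W_total ≈ -3.32 kJ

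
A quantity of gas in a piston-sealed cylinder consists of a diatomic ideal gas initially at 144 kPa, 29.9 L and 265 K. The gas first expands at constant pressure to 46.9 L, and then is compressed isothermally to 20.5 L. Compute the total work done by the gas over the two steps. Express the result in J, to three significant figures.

Step 1 (isobaric): W = PΔV = (144 kPa)(46.9 − 29.9 L) = 2448 J.
After step 1: P = 144 kPa, V = 46.9 L, T = 415.7 K.
Step 2 (isothermal): W = P₁V₁ ln(V₂/V₁) = (6754) ln(20.5/46.9) = -5589 J.
W_total = 2448 − 5589 = -3141 J.

W_total ≈ -3140 J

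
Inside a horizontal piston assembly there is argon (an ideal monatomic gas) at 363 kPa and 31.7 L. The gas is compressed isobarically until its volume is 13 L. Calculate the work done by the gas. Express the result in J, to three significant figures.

W ≈ -6790 J

Isobaric: W = P ΔV.
W = (363 kPa)(13 − 31.7 L) = (363)(-18.7) = -6788 J.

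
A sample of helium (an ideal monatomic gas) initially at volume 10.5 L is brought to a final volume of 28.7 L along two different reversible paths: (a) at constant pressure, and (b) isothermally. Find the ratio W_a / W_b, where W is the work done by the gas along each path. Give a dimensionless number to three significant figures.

W_a / W_b ≈ 1.72

Path (a) isobaric: W = P₁(V₂ − V₁) → W_a/(P₁V₁) = 1.733.
Path (b) isothermal: W = P₁V₁ ln(V₂/V₁) → W_b/(P₁V₁) = 1.006.
W_a / W_b = 1.733 / 1.006 = 1.724.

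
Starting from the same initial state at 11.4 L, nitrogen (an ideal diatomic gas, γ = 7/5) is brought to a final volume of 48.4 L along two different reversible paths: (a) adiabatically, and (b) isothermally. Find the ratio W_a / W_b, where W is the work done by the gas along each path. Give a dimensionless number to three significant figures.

Path (a) adiabatic: W = P₁V₁(1 − (V₁/V₂)^(γ−1))/(γ−1) → W_a/(P₁V₁) = 1.098.
Path (b) isothermal: W = P₁V₁ ln(V₂/V₁) → W_b/(P₁V₁) = 1.446.
W_a / W_b = 1.098 / 1.446 = 0.7594.

W_a / W_b ≈ 0.759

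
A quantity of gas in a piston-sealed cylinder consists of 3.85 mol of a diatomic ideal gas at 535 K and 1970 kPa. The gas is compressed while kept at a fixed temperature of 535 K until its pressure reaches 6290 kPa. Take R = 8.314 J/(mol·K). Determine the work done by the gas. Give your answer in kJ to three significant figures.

W ≈ -19.9 kJ

Isothermal process: W = nRT ln(V₂/V₁) = nRT ln(P₁/P₂).
W = (3.85)(8.314)(535) × ln(1970/6290)
  = 17125 × ln(0.3132) = 17125 × -1.161
W_by_gas = -19881 J.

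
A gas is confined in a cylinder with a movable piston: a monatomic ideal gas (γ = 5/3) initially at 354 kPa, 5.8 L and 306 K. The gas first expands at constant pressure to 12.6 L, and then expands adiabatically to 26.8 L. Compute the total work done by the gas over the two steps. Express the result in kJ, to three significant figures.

Step 1 (isobaric): W = PΔV = (354 kPa)(12.6 − 5.8 L) = 2407 J.
After step 1: P = 354 kPa, V = 12.6 L, T = 664.8 K.
Step 2 (adiabatic): W = (P₁V₁ − P₂V₂)/(γ−1) = (4460 − 2697)/0.667 = 2645 J.
W_total = 2407 + 2645 = 5052 J.

W_total ≈ 5.05 kJ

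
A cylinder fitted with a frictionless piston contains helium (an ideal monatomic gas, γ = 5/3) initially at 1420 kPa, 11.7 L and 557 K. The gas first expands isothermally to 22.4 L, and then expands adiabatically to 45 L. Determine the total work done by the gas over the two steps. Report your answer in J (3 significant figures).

W_total ≈ 20100 J

Step 1 (isothermal): W = P₁V₁ ln(V₂/V₁) = (16614) ln(22.4/11.7) = 10790 J.
After step 1: P = 741.7 kPa, V = 22.4 L, T = 557 K.
Step 2 (adiabatic): W = (P₁V₁ − P₂V₂)/(γ−1) = (16614 − 10435)/0.667 = 9268 J.
W_total = 10790 + 9268 = 20059 J.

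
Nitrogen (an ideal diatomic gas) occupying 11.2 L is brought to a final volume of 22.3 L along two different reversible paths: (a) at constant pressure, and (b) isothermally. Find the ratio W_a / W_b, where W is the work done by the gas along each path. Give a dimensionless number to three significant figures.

W_a / W_b ≈ 1.44

Path (a) isobaric: W = P₁(V₂ − V₁) → W_a/(P₁V₁) = 0.9911.
Path (b) isothermal: W = P₁V₁ ln(V₂/V₁) → W_b/(P₁V₁) = 0.6887.
W_a / W_b = 0.9911 / 0.6887 = 1.439.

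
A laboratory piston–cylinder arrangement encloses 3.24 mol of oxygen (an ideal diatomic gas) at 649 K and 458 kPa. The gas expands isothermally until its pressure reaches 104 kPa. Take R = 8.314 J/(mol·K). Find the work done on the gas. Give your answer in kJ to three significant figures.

Isothermal process: W = nRT ln(V₂/V₁) = nRT ln(P₁/P₂).
W = (3.24)(8.314)(649) × ln(458/104)
  = 17482 × ln(4.404) = 17482 × 1.482
W_by_gas = 25917 J; work on gas = −W_by = -25917 J.

W ≈ -25.9 kJ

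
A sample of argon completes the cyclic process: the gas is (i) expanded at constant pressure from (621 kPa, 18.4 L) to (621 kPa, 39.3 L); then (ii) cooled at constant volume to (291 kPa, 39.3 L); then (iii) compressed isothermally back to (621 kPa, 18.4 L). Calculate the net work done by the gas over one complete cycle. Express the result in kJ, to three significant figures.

Leg (i): W = PΔV = (621)(39.3 − 18.4) = 12979 J.
Leg (ii): W = 0.
Leg (iii): W = PᵢVᵢ ln(V_f/Vᵢ) = (11436) ln(18.4/39.3) = -8679 J.
W_net = 12979 − 8679 = 4300 J.

W_net ≈ 4.30 kJ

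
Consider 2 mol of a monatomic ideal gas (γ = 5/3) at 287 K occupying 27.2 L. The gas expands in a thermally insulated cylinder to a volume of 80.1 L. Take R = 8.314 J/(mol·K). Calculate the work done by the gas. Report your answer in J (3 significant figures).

W ≈ 3670 J

Adiabatic: TV^(γ−1) = const with γ = 5/3.
T₂ = T₁ (V₁/V₂)^(γ−1) = 287 × (27.2/80.1)^0.667 = 287 × 0.4867 = 139.7 K.
W_by = nCᵥ(T₁ − T₂) = (2)(12.47)(287 − 139.7) = 3674 J.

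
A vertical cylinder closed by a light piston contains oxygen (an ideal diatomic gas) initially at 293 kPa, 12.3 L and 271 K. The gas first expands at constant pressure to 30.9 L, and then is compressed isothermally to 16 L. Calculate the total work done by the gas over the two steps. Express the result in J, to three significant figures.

Step 1 (isobaric): W = PΔV = (293 kPa)(30.9 − 12.3 L) = 5450 J.
After step 1: P = 293 kPa, V = 30.9 L, T = 680.8 K.
Step 2 (isothermal): W = P₁V₁ ln(V₂/V₁) = (9054) ln(16/30.9) = -5959 J.
W_total = 5450 − 5959 = -509.1 J.

W_total ≈ -509 J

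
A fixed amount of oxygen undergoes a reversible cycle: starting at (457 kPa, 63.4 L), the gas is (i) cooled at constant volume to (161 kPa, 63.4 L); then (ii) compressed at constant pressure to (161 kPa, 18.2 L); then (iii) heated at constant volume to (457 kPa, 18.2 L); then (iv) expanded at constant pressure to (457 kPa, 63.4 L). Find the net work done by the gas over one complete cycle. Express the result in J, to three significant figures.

Constant-volume legs do no work.
W(ii) = (161)(18.2 − 63.4) = -7277 J; W(iv) = (457)(63.4 − 18.2) = 20656 J.
W_net = -7277 + 20656 = 13379 J (the clockwise enclosed area).

W_net ≈ 13400 J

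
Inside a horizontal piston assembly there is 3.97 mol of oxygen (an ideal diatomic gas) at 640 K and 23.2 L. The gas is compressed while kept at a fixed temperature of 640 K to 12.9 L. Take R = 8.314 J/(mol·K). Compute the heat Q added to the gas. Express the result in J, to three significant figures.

Q ≈ -12400 J

Isothermal ⇒ ΔU = 0, so Q = W = nRT ln(V₂/V₁).
Q = (3.97)(8.314)(640) ln(12.9/23.2) = 21124 × -0.5869 = -12398 J.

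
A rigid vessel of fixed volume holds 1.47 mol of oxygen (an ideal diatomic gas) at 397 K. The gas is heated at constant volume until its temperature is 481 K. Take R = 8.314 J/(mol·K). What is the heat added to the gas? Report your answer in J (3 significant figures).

Q ≈ 2570 J

Constant volume ⇒ W = 0, so Q = ΔU = nCᵥΔT with Cᵥ = 5R/2 = 20.79 J/(mol·K).
ΔU = (1.47)(20.79)(481 − 397) = 2567 J.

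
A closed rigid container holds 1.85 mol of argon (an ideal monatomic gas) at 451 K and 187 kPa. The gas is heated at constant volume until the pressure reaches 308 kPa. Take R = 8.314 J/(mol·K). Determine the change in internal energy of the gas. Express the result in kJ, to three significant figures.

Constant volume ⇒ W = 0, so Q = ΔU = nCᵥΔT with Cᵥ = 3R/2 = 12.47 J/(mol·K).
At constant V, T₂/T₁ = P₂/P₁ ⇒ ΔT = T₁(P₂/P₁ − 1) = 451·(308/187 − 1) = 291.8 K.
ΔU = (1.85)(12.47)(291.8) = 6733 J.

ΔU ≈ 6.73 kJ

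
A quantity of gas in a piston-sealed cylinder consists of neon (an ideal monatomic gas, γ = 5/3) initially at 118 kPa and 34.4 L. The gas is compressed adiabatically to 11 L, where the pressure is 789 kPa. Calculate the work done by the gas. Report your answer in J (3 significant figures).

Adiabatic: W = (P₁V₁ − P₂V₂)/(γ − 1) with γ = 5/3.
P₁V₁ = 4059 J, P₂V₂ = 8679 J.
W = (4059 − 8679) / 0.6667 = -6930 J.

W ≈ -6930 J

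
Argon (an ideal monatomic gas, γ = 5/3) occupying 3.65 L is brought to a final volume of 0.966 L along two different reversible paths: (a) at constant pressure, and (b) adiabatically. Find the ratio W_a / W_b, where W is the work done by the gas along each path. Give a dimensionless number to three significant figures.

Path (a) isobaric: W = P₁(V₂ − V₁) → W_a/(P₁V₁) = -0.7353.
Path (b) adiabatic: W = P₁V₁(1 − (V₁/V₂)^(γ−1))/(γ−1) → W_b/(P₁V₁) = -2.139.
W_a / W_b = -0.7353 / -2.139 = 0.3438.

W_a / W_b ≈ 0.344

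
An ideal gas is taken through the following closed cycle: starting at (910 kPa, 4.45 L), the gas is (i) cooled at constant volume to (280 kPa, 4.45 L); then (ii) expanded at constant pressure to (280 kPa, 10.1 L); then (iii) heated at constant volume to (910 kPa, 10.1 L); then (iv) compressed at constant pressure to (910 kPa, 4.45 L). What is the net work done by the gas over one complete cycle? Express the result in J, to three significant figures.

W_net ≈ -3560 J

Constant-volume legs do no work.
W(ii) = (280)(10.1 − 4.45) = 1582 J; W(iv) = (910)(4.45 − 10.1) = -5141 J.
W_net = 1582 − 5141 = -3559 J (the counter-clockwise enclosed area).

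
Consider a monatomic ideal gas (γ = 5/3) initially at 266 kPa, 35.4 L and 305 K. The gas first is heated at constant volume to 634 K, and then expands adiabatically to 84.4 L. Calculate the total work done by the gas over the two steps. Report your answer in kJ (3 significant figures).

W_total ≈ 12.9 kJ

Step 1 (isochoric): W = 0 (constant volume).
After step 1: P = 552.9 kPa (V unchanged).
Step 2 (adiabatic): W = (P₁V₁ − P₂V₂)/(γ−1) = (19574 − 10968)/0.667 = 12909 J.
W_total = 0 + 12909 = 12909 J.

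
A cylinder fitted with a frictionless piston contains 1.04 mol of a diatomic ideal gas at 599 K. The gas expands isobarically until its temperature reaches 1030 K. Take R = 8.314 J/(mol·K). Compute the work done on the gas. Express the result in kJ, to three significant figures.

W ≈ -3.73 kJ

Isobaric: W = P ΔV = nR ΔT.
W = (1.04)(8.314)(1030 − 599) = 3727 J.
Work on gas = −W_by = -3727 J.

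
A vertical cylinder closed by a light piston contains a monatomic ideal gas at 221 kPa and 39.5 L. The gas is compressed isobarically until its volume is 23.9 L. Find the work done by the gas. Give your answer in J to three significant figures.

W ≈ -3450 J

Isobaric: W = P ΔV.
W = (221 kPa)(23.9 − 39.5 L) = (221)(-15.6) = -3448 J.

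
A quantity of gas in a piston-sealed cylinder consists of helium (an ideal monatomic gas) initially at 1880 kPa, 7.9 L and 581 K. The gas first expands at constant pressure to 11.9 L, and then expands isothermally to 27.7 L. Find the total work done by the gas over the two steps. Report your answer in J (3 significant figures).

Step 1 (isobaric): W = PΔV = (1880 kPa)(11.9 − 7.9 L) = 7520 J.
After step 1: P = 1880 kPa, V = 11.9 L, T = 875.2 K.
Step 2 (isothermal): W = P₁V₁ ln(V₂/V₁) = (22372) ln(27.7/11.9) = 18902 J.
W_total = 7520 + 18902 = 26422 J.

W_total ≈ 26400 J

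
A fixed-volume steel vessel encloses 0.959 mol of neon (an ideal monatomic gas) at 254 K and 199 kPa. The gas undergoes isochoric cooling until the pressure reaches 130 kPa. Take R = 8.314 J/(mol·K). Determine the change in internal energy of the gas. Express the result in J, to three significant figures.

Constant volume ⇒ W = 0, so Q = ΔU = nCᵥΔT with Cᵥ = 3R/2 = 12.47 J/(mol·K).
At constant V, T₂/T₁ = P₂/P₁ ⇒ ΔT = T₁(P₂/P₁ − 1) = 254·(130/199 − 1) = -88.07 K.
ΔU = (0.959)(12.47)(-88.07) = -1053 J.

ΔU ≈ -1050 J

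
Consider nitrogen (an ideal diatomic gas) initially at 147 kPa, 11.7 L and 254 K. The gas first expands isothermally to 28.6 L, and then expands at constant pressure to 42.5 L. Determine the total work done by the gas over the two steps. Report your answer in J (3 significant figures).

W_total ≈ 2370 J

Step 1 (isothermal): W = P₁V₁ ln(V₂/V₁) = (1720) ln(28.6/11.7) = 1537 J.
After step 1: P = 60.14 kPa, V = 28.6 L, T = 254 K.
Step 2 (isobaric): W = PΔV = (60.14 kPa)(42.5 − 28.6 L) = 835.9 J.
W_total = 1537 + 835.9 = 2373 J.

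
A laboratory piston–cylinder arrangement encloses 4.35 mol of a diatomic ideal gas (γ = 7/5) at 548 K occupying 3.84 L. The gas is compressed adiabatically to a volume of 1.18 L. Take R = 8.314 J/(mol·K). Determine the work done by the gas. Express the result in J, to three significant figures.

Adiabatic: TV^(γ−1) = const with γ = 7/5.
T₂ = T₁ (V₁/V₂)^(γ−1) = 548 × (3.84/1.18)^0.4 = 548 × 1.603 = 878.5 K.
W_by = nCᵥ(T₁ − T₂) = (4.35)(20.79)(548 − 878.5) = -29885 J.

W ≈ -29900 J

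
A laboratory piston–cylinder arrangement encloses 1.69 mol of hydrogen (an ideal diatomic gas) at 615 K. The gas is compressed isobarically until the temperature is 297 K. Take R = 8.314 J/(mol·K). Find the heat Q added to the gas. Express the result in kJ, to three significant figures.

Isobaric: W = nRΔT = (1.69)(8.314)(-318) = -4468 J.
ΔU = nCᵥΔT with Cᵥ = 5R/2: ΔU = (1.69)(20.79)(-318) = -11170 J.
Q = ΔU + W = -11170 − 4468 = -15638 J.

Q ≈ -15.6 kJ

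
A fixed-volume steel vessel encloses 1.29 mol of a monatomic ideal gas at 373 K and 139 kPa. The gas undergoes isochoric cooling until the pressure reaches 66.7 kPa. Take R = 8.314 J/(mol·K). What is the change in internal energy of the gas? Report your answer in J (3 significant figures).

Constant volume ⇒ W = 0, so Q = ΔU = nCᵥΔT with Cᵥ = 3R/2 = 12.47 J/(mol·K).
At constant V, T₂/T₁ = P₂/P₁ ⇒ ΔT = T₁(P₂/P₁ − 1) = 373·(66.7/139 − 1) = -194 K.
ΔU = (1.29)(12.47)(-194) = -3121 J.

ΔU ≈ -3120 J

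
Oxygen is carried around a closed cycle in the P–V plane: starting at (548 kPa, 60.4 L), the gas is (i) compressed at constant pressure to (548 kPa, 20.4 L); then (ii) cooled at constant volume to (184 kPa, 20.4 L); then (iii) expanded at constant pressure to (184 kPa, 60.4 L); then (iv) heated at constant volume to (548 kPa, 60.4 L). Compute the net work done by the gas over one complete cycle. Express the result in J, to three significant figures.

W_net ≈ -14600 J

Constant-volume legs do no work.
W(i) = (548)(20.4 − 60.4) = -21920 J; W(iii) = (184)(60.4 − 20.4) = 7360 J.
W_net = -21920 + 7360 = -14560 J (the counter-clockwise enclosed area).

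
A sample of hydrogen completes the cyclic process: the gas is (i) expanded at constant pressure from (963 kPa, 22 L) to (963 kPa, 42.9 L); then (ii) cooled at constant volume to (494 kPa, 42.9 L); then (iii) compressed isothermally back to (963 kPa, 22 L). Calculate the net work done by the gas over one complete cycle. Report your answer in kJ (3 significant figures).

Leg (i): W = PΔV = (963)(42.9 − 22) = 20127 J.
Leg (ii): W = 0.
Leg (iii): W = PᵢVᵢ ln(V_f/Vᵢ) = (21193) ln(22/42.9) = -14153 J.
W_net = 20127 − 14153 = 5974 J.

W_net ≈ 5.97 kJ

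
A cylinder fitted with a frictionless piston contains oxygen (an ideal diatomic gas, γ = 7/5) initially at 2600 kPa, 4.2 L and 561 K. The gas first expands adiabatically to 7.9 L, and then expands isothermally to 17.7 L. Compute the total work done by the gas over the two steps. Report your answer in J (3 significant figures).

W_total ≈ 12900 J

Step 1 (adiabatic): W = (P₁V₁ − P₂V₂)/(γ−1) = (10920 − 8481)/0.4 = 6096 J.
After step 1: P = 1074 kPa, V = 7.9 L, T = 435.7 K.
Step 2 (isothermal): W = P₁V₁ ln(V₂/V₁) = (8481) ln(17.7/7.9) = 6842 J.
W_total = 6096 + 6842 = 12938 J.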